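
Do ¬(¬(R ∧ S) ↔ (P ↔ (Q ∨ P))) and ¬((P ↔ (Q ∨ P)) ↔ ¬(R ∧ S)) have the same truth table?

equivalent

P | Q | R | S | φ | ψ
- | - | - | - | - | -
T | T | T | T | T | T
T | T | T | F | F | F
T | T | F | T | F | F
T | T | F | F | F | F
T | F | T | T | T | T
T | F | T | F | F | F
T | F | F | T | F | F
T | F | F | F | F | F
F | T | T | T | F | F
F | T | T | F | T | T
F | T | F | T | T | T
F | T | F | F | T | T
F | F | T | T | T | T
F | F | T | F | F | F
F | F | F | T | F | F
F | F | F | F | F | F
The columns for φ and ψ agree on every row, so they are logically equivalent.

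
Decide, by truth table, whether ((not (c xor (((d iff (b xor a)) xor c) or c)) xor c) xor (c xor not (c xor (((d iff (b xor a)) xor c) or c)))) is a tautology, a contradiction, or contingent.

a  b  c  d  |  φ
1  1  1  1  |  0
1  1  1  0  |  0
1  1  0  1  |  0
1  1  0  0  |  0
1  0  1  1  |  0
1  0  1  0  |  0
1  0  0  1  |  0
1  0  0  0  |  0
0  1  1  1  |  0
0  1  1  0  |  0
0  1  0  1  |  0
0  1  0  0  |  0
0  0  1  1  |  0
0  0  1  0  |  0
0  0  0  1  |  0
0  0  0  0  |  0
Every row is 0, so the formula is a contradiction.

contradiction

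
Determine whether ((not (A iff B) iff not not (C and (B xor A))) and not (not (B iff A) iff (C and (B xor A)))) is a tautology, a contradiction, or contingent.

A | B | C || (A iff B) | not (A iff B) | (B xor A) | (C and (B xor A)) | not (C and (B xor A)) | not not (C and (B xor A)) | (B iff A) | not (B iff A) | φ
F | F | F ||     T     |       F       |     F     |         F         |           T           |             F             |     T     |       F       | F
F | F | T ||     T     |       F       |     F     |         F         |           T           |             F             |     T     |       F       | F
F | T | F ||     F     |       T       |     T     |         F         |           T           |             F             |     F     |       T       | F
F | T | T ||     F     |       T       |     T     |         T         |           F           |             T             |     F     |       T       | F
T | F | F ||     F     |       T       |     T     |         F         |           T           |             F             |     F     |       T       | F
T | F | T ||     F     |       T       |     T     |         T         |           F           |             T             |     F     |       T       | F
T | T | F ||     T     |       F       |     F     |         F         |           T           |             F             |     T     |       F       | F
T | T | T ||     T     |       F       |     F     |         F         |           T           |             F             |     T     |       F       | F
Every row is F, so the formula is a contradiction.

contradiction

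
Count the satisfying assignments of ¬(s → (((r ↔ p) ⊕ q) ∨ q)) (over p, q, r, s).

2

p  q  r  s  |  (r ↔ p)  ((r ↔ p) ⊕ q)  (((r ↔ p) ⊕ q) ∨ q)  (s → (((r ↔ p) ⊕ q) ∨ q))  ¬(s → (((r ↔ p) ⊕ q) ∨ q))
F  F  F  F  |     T           T                 T                       T                          F             
F  F  F  T  |     T           T                 T                       T                          F             
F  F  T  F  |     F           F                 F                       T                          F             
F  F  T  T  |     F           F                 F                       F                          T             
F  T  F  F  |     T           F                 T                       T                          F             
F  T  F  T  |     T           F                 T                       T                          F             
F  T  T  F  |     F           T                 T                       T                          F             
F  T  T  T  |     F           T                 T                       T                          F             
T  F  F  F  |     F           F                 F                       T                          F             
T  F  F  T  |     F           F                 F                       F                          T             
T  F  T  F  |     T           T                 T                       T                          F             
T  F  T  T  |     T           T                 T                       T                          F             
T  T  F  F  |     F           T                 T                       T                          F             
T  T  F  T  |     F           T                 T                       T                          F             
T  T  T  F  |     T           F                 T                       T                          F             
T  T  T  T  |     T           F                 T                       T                          F             
The formula is true on 2 of the 16 rows.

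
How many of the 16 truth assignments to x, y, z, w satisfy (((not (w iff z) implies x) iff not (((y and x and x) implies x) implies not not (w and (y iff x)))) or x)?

  x   |   y   |   z   |   w   | (w iff z) | not (w iff z) | (not (w iff z) implies x) | (y and x and x) | ((y and x and x) implies x) | (y iff x) | (w and (y iff x)) | not (w and (y iff x)) | not not (w and (y iff x)) |   φ  
----- | ----- | ----- | ----- | --------- | ------------- | ------------------------- | --------------- | --------------------------- | --------- | ----------------- | --------------------- | ------------------------- | -----
 True |  True |  True |  True |    True   |     False     |            True           |       True      |             True            |    True   |        True       |         False         |            True           |  True
 True |  True |  True | False |   False   |      True     |            True           |       True      |             True            |    True   |       False       |          True         |           False           |  True
 True |  True | False |  True |   False   |      True     |            True           |       True      |             True            |    True   |        True       |         False         |            True           |  True
 True |  True | False | False |    True   |     False     |            True           |       True      |             True            |    True   |       False       |          True         |           False           |  True
 True | False |  True |  True |    True   |     False     |            True           |      False      |             True            |   False   |       False       |          True         |           False           |  True
 True | False |  True | False |   False   |      True     |            True           |      False      |             True            |   False   |       False       |          True         |           False           |  True
 True | False | False |  True |   False   |      True     |            True           |      False      |             True            |   False   |       False       |          True         |           False           |  True
 True | False | False | False |    True   |     False     |            True           |      False      |             True            |   False   |       False       |          True         |           False           |  True
False |  True |  True |  True |    True   |     False     |            True           |      False      |             True            |   False   |       False       |          True         |           False           |  True
False |  True |  True | False |   False   |      True     |           False           |      False      |             True            |   False   |       False       |          True         |           False           | False
False |  True | False |  True |   False   |      True     |           False           |      False      |             True            |   False   |       False       |          True         |           False           | False
False |  True | False | False |    True   |     False     |            True           |      False      |             True            |   False   |       False       |          True         |           False           |  True
False | False |  True |  True |    True   |     False     |            True           |      False      |             True            |    True   |        True       |         False         |            True           | False
False | False |  True | False |   False   |      True     |           False           |      False      |             True            |    True   |       False       |          True         |           False           | False
False | False | False |  True |   False   |      True     |           False           |      False      |             True            |    True   |        True       |         False         |            True           |  True
False | False | False | False |    True   |     False     |            True           |      False      |             True            |    True   |       False       |          True         |           False           |  True
The formula is true on 12 of the 16 rows.

12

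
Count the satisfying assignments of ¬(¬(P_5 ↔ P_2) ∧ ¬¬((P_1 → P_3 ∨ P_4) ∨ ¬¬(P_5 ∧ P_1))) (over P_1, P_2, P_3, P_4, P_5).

P_1 | P_2 | P_3 | P_4 | P_5 | φ
--- | --- | --- | --- | --- | -
 1  |  1  |  1  |  1  |  1  | 1
 1  |  1  |  1  |  1  |  0  | 0
 1  |  1  |  1  |  0  |  1  | 1
 1  |  1  |  1  |  0  |  0  | 0
 1  |  1  |  0  |  1  |  1  | 1
 1  |  1  |  0  |  1  |  0  | 0
 1  |  1  |  0  |  0  |  1  | 1
 1  |  1  |  0  |  0  |  0  | 1
 1  |  0  |  1  |  1  |  1  | 0
 1  |  0  |  1  |  1  |  0  | 1
 1  |  0  |  1  |  0  |  1  | 0
 1  |  0  |  1  |  0  |  0  | 1
 1  |  0  |  0  |  1  |  1  | 0
 1  |  0  |  0  |  1  |  0  | 1
 1  |  0  |  0  |  0  |  1  | 0
 1  |  0  |  0  |  0  |  0  | 1
 0  |  1  |  1  |  1  |  1  | 1
 0  |  1  |  1  |  1  |  0  | 0
 0  |  1  |  1  |  0  |  1  | 1
 0  |  1  |  1  |  0  |  0  | 0
 0  |  1  |  0  |  1  |  1  | 1
 0  |  1  |  0  |  1  |  0  | 0
 0  |  1  |  0  |  0  |  1  | 1
 0  |  1  |  0  |  0  |  0  | 0
 0  |  0  |  1  |  1  |  1  | 0
 0  |  0  |  1  |  1  |  0  | 1
 0  |  0  |  1  |  0  |  1  | 0
 0  |  0  |  1  |  0  |  0  | 1
 0  |  0  |  0  |  1  |  1  | 0
 0  |  0  |  0  |  1  |  0  | 1
 0  |  0  |  0  |  0  |  1  | 0
 0  |  0  |  0  |  0  |  0  | 1
The formula is true on 17 of the 32 rows.

17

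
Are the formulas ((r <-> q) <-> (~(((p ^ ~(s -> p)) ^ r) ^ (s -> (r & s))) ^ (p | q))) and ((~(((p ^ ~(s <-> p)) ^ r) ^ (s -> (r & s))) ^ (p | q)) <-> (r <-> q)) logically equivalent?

not equivalent

p  q  r  s  |  φ  ψ
F  F  F  F  |  F  F
F  F  F  T  |  F  F
F  F  T  F  |  F  F
F  F  T  T  |  T  T
F  T  F  F  |  F  F
F  T  F  T  |  F  F
F  T  T  F  |  F  F
F  T  T  T  |  T  T
T  F  F  F  |  F  T
T  F  F  T  |  T  T
T  F  T  F  |  F  T
T  F  T  T  |  F  F
T  T  F  F  |  T  F
T  T  F  T  |  F  F
T  T  T  F  |  T  F
T  T  T  T  |  T  T
The columns differ at p=T, q=F, r=F, s=F (φ=F, ψ=T), so they are not equivalent.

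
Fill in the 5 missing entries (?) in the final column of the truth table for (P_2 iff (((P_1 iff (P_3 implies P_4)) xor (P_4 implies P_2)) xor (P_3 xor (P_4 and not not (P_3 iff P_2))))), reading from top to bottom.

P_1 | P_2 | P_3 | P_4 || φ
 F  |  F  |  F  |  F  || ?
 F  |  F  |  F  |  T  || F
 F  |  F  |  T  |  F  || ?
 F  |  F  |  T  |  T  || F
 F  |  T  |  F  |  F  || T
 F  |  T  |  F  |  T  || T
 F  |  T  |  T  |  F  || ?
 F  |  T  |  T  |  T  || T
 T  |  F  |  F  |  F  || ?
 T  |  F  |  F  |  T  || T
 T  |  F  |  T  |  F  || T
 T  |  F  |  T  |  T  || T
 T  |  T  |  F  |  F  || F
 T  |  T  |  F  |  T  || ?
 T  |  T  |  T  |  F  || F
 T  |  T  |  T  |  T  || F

F, F, T, T, F

Row P_1=F, P_2=F, P_3=F, P_4=F: (((P_1 iff (P_3 implies P_4)) xor (P_4 implies P_2)) xor (P_3 xor (P_4 and not not (P_3 iff P_2)))) = T, so the formula = F.
Row P_1=F, P_2=F, P_3=T, P_4=F: (((P_1 iff (P_3 implies P_4)) xor (P_4 implies P_2)) xor (P_3 xor (P_4 and not not (P_3 iff P_2)))) = T, so the formula = F.
Row P_1=F, P_2=T, P_3=T, P_4=F: (((P_1 iff (P_3 implies P_4)) xor (P_4 implies P_2)) xor (P_3 xor (P_4 and not not (P_3 iff P_2)))) = T, so the formula = T.
Row P_1=T, P_2=F, P_3=F, P_4=F: (((P_1 iff (P_3 implies P_4)) xor (P_4 implies P_2)) xor (P_3 xor (P_4 and not not (P_3 iff P_2)))) = F, so the formula = T.
Row P_1=T, P_2=T, P_3=F, P_4=T: (((P_1 iff (P_3 implies P_4)) xor (P_4 implies P_2)) xor (P_3 xor (P_4 and not not (P_3 iff P_2)))) = F, so the formula = F.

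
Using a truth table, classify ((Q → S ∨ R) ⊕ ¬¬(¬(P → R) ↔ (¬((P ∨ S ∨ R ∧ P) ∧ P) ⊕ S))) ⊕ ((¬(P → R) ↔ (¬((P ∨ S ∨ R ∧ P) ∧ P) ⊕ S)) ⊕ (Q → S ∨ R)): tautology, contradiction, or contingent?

contradiction

P | Q | R | S || φ
1 | 1 | 1 | 1 || 0
1 | 1 | 1 | 0 || 0
1 | 1 | 0 | 1 || 0
1 | 1 | 0 | 0 || 0
1 | 0 | 1 | 1 || 0
1 | 0 | 1 | 0 || 0
1 | 0 | 0 | 1 || 0
1 | 0 | 0 | 0 || 0
0 | 1 | 1 | 1 || 0
0 | 1 | 1 | 0 || 0
0 | 1 | 0 | 1 || 0
0 | 1 | 0 | 0 || 0
0 | 0 | 1 | 1 || 0
0 | 0 | 1 | 0 || 0
0 | 0 | 0 | 1 || 0
0 | 0 | 0 | 0 || 0
Every row is 0, so the formula is a contradiction.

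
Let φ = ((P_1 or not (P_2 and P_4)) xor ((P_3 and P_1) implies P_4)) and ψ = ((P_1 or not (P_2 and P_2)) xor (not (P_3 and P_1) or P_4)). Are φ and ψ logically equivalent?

not equivalent

P_1 | P_2 | P_3 | P_4 || φ | ψ
 T  |  T  |  T  |  T  || F | F
 T  |  T  |  T  |  F  || T | T
 T  |  T  |  F  |  T  || F | F
 T  |  T  |  F  |  F  || F | F
 T  |  F  |  T  |  T  || F | F
 T  |  F  |  T  |  F  || T | T
 T  |  F  |  F  |  T  || F | F
 T  |  F  |  F  |  F  || F | F
 F  |  T  |  T  |  T  || T | T
 F  |  T  |  T  |  F  || F | T
 F  |  T  |  F  |  T  || T | T
 F  |  T  |  F  |  F  || F | T
 F  |  F  |  T  |  T  || F | F
 F  |  F  |  T  |  F  || F | F
 F  |  F  |  F  |  T  || F | F
 F  |  F  |  F  |  F  || F | F
The columns differ at P_1=F, P_2=T, P_3=T, P_4=F (φ=F, ψ=T), so they are not equivalent.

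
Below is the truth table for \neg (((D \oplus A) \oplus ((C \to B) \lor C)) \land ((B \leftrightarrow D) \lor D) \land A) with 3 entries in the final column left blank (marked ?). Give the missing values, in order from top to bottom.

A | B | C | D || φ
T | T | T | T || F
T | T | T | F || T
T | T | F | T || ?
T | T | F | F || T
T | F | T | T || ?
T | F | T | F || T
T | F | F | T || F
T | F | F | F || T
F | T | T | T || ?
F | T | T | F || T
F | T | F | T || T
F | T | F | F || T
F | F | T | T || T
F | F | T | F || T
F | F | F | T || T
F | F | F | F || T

F, F, T

Row A=T, B=T, C=F, D=T: ((D \oplus A) \oplus ((C \to B) \lor C)) = T, ((B \leftrightarrow D) \lor D) = T, (((D \oplus A) \oplus ((C \to B) \lor C)) \land ((B \leftrightarrow D) \lor D) \land A) = T, so the formula = F.
Row A=T, B=F, C=T, D=T: ((D \oplus A) \oplus ((C \to B) \lor C)) = T, ((B \leftrightarrow D) \lor D) = T, (((D \oplus A) \oplus ((C \to B) \lor C)) \land ((B \leftrightarrow D) \lor D) \land A) = T, so the formula = F.
Row A=F, B=T, C=T, D=T: ((D \oplus A) \oplus ((C \to B) \lor C)) = F, ((B \leftrightarrow D) \lor D) = T, (((D \oplus A) \oplus ((C \to B) \lor C)) \land ((B \leftrightarrow D) \lor D) \land A) = F, so the formula = T.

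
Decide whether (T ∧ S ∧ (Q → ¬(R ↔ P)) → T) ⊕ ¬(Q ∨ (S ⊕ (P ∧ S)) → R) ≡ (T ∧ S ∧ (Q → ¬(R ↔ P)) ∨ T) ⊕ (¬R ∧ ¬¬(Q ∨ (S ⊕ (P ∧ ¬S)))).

not equivalent

P  Q  R  S  T  |  φ  ψ
T  T  T  T  T  |  T  T
T  T  T  T  F  |  T  F
T  T  T  F  T  |  T  T
T  T  T  F  F  |  T  F
T  T  F  T  T  |  F  F
T  T  F  T  F  |  F  T
T  T  F  F  T  |  F  F
T  T  F  F  F  |  F  T
T  F  T  T  T  |  T  T
T  F  T  T  F  |  T  F
T  F  T  F  T  |  T  T
T  F  T  F  F  |  T  F
T  F  F  T  T  |  T  F
T  F  F  T  F  |  T  T
T  F  F  F  T  |  T  F
T  F  F  F  F  |  T  T
F  T  T  T  T  |  T  T
F  T  T  T  F  |  T  F
F  T  T  F  T  |  T  T
F  T  T  F  F  |  T  F
F  T  F  T  T  |  F  F
F  T  F  T  F  |  F  T
F  T  F  F  T  |  F  F
F  T  F  F  F  |  F  T
F  F  T  T  T  |  T  T
F  F  T  T  F  |  T  F
F  F  T  F  T  |  T  T
F  F  T  F  F  |  T  F
F  F  F  T  T  |  F  F
F  F  F  T  F  |  F  T
F  F  F  F  T  |  T  T
F  F  F  F  F  |  T  F
The columns differ at P=T, Q=T, R=T, S=T, T=F (φ=T, ψ=F), so they are not equivalent.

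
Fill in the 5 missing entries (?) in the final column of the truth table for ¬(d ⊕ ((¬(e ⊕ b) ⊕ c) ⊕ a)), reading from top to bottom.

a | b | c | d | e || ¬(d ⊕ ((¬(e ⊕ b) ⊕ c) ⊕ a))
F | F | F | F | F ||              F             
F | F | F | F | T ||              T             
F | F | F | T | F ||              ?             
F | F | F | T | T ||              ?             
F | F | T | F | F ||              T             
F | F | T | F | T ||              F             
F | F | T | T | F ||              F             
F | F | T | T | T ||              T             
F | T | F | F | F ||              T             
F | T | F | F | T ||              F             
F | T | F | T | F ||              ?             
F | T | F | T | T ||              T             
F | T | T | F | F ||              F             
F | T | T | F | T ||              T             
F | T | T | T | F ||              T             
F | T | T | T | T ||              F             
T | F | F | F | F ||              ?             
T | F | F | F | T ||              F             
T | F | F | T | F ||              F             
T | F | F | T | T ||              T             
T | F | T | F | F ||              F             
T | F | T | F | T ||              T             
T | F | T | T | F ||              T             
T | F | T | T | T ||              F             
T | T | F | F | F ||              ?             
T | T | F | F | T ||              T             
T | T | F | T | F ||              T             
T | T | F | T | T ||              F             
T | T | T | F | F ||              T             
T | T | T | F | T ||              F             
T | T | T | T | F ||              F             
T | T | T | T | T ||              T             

T, F, F, T, F

Row a=F, b=F, c=F, d=T, e=F: ((¬(e ⊕ b) ⊕ c) ⊕ a) = T, (d ⊕ ((¬(e ⊕ b) ⊕ c) ⊕ a)) = F, so ¬(d ⊕ ((¬(e ⊕ b) ⊕ c) ⊕ a)) = T.
Row a=F, b=F, c=F, d=T, e=T: ((¬(e ⊕ b) ⊕ c) ⊕ a) = F, (d ⊕ ((¬(e ⊕ b) ⊕ c) ⊕ a)) = T, so ¬(d ⊕ ((¬(e ⊕ b) ⊕ c) ⊕ a)) = F.
Row a=F, b=T, c=F, d=T, e=F: ((¬(e ⊕ b) ⊕ c) ⊕ a) = F, (d ⊕ ((¬(e ⊕ b) ⊕ c) ⊕ a)) = T, so ¬(d ⊕ ((¬(e ⊕ b) ⊕ c) ⊕ a)) = F.
Row a=T, b=F, c=F, d=F, e=F: ((¬(e ⊕ b) ⊕ c) ⊕ a) = F, (d ⊕ ((¬(e ⊕ b) ⊕ c) ⊕ a)) = F, so ¬(d ⊕ ((¬(e ⊕ b) ⊕ c) ⊕ a)) = T.
Row a=T, b=T, c=F, d=F, e=F: ((¬(e ⊕ b) ⊕ c) ⊕ a) = T, (d ⊕ ((¬(e ⊕ b) ⊕ c) ⊕ a)) = T, so ¬(d ⊕ ((¬(e ⊕ b) ⊕ c) ⊕ a)) = F.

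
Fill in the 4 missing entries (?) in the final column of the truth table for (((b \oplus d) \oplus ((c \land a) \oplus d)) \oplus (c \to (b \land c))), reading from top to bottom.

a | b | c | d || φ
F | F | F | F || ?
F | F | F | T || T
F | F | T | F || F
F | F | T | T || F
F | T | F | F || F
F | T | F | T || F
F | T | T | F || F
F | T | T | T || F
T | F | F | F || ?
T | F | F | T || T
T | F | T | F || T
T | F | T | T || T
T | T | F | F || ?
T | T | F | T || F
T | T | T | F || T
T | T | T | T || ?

T, T, F, T

Row a=F, b=F, c=F, d=F: ((b \oplus d) \oplus ((c \land a) \oplus d)) = F, (c \to (b \land c)) = T, so the formula = T.
Row a=T, b=F, c=F, d=F: ((b \oplus d) \oplus ((c \land a) \oplus d)) = F, (c \to (b \land c)) = T, so the formula = T.
Row a=T, b=T, c=F, d=F: ((b \oplus d) \oplus ((c \land a) \oplus d)) = T, (c \to (b \land c)) = T, so the formula = F.
Row a=T, b=T, c=T, d=T: ((b \oplus d) \oplus ((c \land a) \oplus d)) = F, (c \to (b \land c)) = T, so the formula = T.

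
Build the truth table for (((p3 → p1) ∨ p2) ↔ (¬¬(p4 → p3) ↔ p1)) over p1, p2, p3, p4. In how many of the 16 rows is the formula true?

10

p1 | p2 | p3 | p4 || φ
0  | 0  | 0  | 0  || 0
0  | 0  | 0  | 1  || 1
0  | 0  | 1  | 0  || 1
0  | 0  | 1  | 1  || 1
0  | 1  | 0  | 0  || 0
0  | 1  | 0  | 1  || 1
0  | 1  | 1  | 0  || 0
0  | 1  | 1  | 1  || 0
1  | 0  | 0  | 0  || 1
1  | 0  | 0  | 1  || 0
1  | 0  | 1  | 0  || 1
1  | 0  | 1  | 1  || 1
1  | 1  | 0  | 0  || 1
1  | 1  | 0  | 1  || 0
1  | 1  | 1  | 0  || 1
1  | 1  | 1  | 1  || 1
The formula is true on 10 of the 16 rows.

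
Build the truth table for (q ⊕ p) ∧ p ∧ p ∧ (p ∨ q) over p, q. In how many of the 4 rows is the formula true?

1

p  q  |  (q ⊕ p)  (p ∨ q)  (p ∧ p ∧ (p ∨ q))  ((q ⊕ p) ∧ (p ∧ p ∧ (p ∨ q)))
T  T  |     F        T             T                        F              
T  F  |     T        T             T                        T              
F  T  |     T        T             F                        F              
F  F  |     F        F             F                        F              
The formula is true on 1 of the 4 rows.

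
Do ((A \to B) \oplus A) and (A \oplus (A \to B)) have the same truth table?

equivalent

A | B | φ | ψ
- | - | - | -
T | T | F | F
T | F | T | T
F | T | T | T
F | F | T | T
The columns for φ and ψ agree on every row, so they are logically equivalent.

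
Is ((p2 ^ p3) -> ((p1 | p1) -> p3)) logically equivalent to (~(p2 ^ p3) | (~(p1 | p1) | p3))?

equivalent

p1 | p2 | p3 | φ | ψ
-- | -- | -- | - | -
1  | 1  | 1  | 1 | 1
1  | 1  | 0  | 0 | 0
1  | 0  | 1  | 1 | 1
1  | 0  | 0  | 1 | 1
0  | 1  | 1  | 1 | 1
0  | 1  | 0  | 1 | 1
0  | 0  | 1  | 1 | 1
0  | 0  | 0  | 1 | 1
The columns for φ and ψ agree on every row, so they are logically equivalent.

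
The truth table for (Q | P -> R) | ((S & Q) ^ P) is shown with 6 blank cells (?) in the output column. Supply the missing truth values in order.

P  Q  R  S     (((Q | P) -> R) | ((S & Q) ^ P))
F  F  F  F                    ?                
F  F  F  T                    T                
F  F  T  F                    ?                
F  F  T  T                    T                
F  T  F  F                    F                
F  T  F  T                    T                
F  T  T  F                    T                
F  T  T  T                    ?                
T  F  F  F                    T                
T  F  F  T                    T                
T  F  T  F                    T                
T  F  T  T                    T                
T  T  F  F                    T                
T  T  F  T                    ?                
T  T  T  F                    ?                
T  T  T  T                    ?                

Row P=F, Q=F, R=F, S=F: (Q | P -> R) = T, ((S & Q) ^ P) = F, so (((Q | P) -> R) | ((S & Q) ^ P)) = T.
Row P=F, Q=F, R=T, S=F: (Q | P -> R) = T, ((S & Q) ^ P) = F, so (((Q | P) -> R) | ((S & Q) ^ P)) = T.
Row P=F, Q=T, R=T, S=T: (Q | P -> R) = T, ((S & Q) ^ P) = T, so (((Q | P) -> R) | ((S & Q) ^ P)) = T.
Row P=T, Q=T, R=F, S=T: (Q | P -> R) = F, ((S & Q) ^ P) = F, so (((Q | P) -> R) | ((S & Q) ^ P)) = F.
Row P=T, Q=T, R=T, S=F: (Q | P -> R) = T, ((S & Q) ^ P) = T, so (((Q | P) -> R) | ((S & Q) ^ P)) = T.
Row P=T, Q=T, R=T, S=T: (Q | P -> R) = T, ((S & Q) ^ P) = F, so (((Q | P) -> R) | ((S & Q) ^ P)) = T.

T, T, T, F, T, T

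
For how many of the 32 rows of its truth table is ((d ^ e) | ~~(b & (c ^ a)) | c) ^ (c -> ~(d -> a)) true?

18

a | b | c | d | e | φ
- | - | - | - | - | -
1 | 1 | 1 | 1 | 1 | 1
1 | 1 | 1 | 1 | 0 | 1
1 | 1 | 1 | 0 | 1 | 1
1 | 1 | 1 | 0 | 0 | 1
1 | 1 | 0 | 1 | 1 | 0
1 | 1 | 0 | 1 | 0 | 0
1 | 1 | 0 | 0 | 1 | 0
1 | 1 | 0 | 0 | 0 | 0
1 | 0 | 1 | 1 | 1 | 1
1 | 0 | 1 | 1 | 0 | 1
1 | 0 | 1 | 0 | 1 | 1
1 | 0 | 1 | 0 | 0 | 1
1 | 0 | 0 | 1 | 1 | 1
1 | 0 | 0 | 1 | 0 | 0
1 | 0 | 0 | 0 | 1 | 0
1 | 0 | 0 | 0 | 0 | 1
0 | 1 | 1 | 1 | 1 | 0
0 | 1 | 1 | 1 | 0 | 0
0 | 1 | 1 | 0 | 1 | 1
0 | 1 | 1 | 0 | 0 | 1
0 | 1 | 0 | 1 | 1 | 1
0 | 1 | 0 | 1 | 0 | 0
0 | 1 | 0 | 0 | 1 | 0
0 | 1 | 0 | 0 | 0 | 1
0 | 0 | 1 | 1 | 1 | 0
0 | 0 | 1 | 1 | 0 | 0
0 | 0 | 1 | 0 | 1 | 1
0 | 0 | 1 | 0 | 0 | 1
0 | 0 | 0 | 1 | 1 | 1
0 | 0 | 0 | 1 | 0 | 0
0 | 0 | 0 | 0 | 1 | 0
0 | 0 | 0 | 0 | 0 | 1
The formula is true on 18 of the 32 rows.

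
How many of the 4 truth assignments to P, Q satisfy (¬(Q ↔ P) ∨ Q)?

3

P | Q | (Q ↔ P) | ¬(Q ↔ P) | (¬(Q ↔ P) ∨ Q)
- | - | ------- | -------- | --------------
1 | 1 |    1    |    0     |       1       
1 | 0 |    0    |    1     |       1       
0 | 1 |    0    |    1     |       1       
0 | 0 |    1    |    0     |       0       
The formula is true on 3 of the 4 rows.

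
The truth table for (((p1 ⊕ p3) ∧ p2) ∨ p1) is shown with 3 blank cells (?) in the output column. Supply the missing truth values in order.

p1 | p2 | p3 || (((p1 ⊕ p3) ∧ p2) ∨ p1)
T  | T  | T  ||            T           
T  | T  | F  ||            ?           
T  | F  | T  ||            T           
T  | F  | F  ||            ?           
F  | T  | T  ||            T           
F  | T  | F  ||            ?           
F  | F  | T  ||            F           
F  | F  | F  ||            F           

T, T, F

Row p1=T, p2=T, p3=F: ((p1 ⊕ p3) ∧ p2) = T, so (((p1 ⊕ p3) ∧ p2) ∨ p1) = T.
Row p1=T, p2=F, p3=F: ((p1 ⊕ p3) ∧ p2) = F, so (((p1 ⊕ p3) ∧ p2) ∨ p1) = T.
Row p1=F, p2=T, p3=F: ((p1 ⊕ p3) ∧ p2) = F, so (((p1 ⊕ p3) ∧ p2) ∨ p1) = F.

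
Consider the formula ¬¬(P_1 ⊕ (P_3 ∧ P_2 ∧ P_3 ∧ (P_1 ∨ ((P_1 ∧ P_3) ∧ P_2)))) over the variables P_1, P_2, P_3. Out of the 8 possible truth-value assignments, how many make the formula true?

P_1 | P_2 | P_3 || φ
 0  |  0  |  0  || 0
 0  |  0  |  1  || 0
 0  |  1  |  0  || 0
 0  |  1  |  1  || 0
 1  |  0  |  0  || 1
 1  |  0  |  1  || 1
 1  |  1  |  0  || 1
 1  |  1  |  1  || 0
The formula is true on 3 of the 8 rows.

3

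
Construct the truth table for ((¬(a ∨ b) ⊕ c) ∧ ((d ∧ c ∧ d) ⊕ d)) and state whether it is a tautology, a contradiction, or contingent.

a  b  c  d  |  φ
F  F  F  F  |  F
F  F  F  T  |  T
F  F  T  F  |  F
F  F  T  T  |  F
F  T  F  F  |  F
F  T  F  T  |  F
F  T  T  F  |  F
F  T  T  T  |  F
T  F  F  F  |  F
T  F  F  T  |  F
T  F  T  F  |  F
T  F  T  T  |  F
T  T  F  F  |  F
T  T  F  T  |  F
T  T  T  F  |  F
T  T  T  T  |  F
1 of 16 rows are T, so the formula is contingent.

contingent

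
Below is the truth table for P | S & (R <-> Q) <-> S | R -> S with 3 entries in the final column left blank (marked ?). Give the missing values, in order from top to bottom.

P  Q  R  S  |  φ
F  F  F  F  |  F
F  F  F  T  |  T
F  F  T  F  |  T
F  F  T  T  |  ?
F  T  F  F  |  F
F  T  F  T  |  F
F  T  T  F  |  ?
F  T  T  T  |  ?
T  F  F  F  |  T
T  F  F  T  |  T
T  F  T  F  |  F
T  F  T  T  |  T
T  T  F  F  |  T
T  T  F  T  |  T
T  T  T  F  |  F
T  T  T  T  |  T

Row P=F, Q=F, R=T, S=T: (P | S & (R <-> Q)) = F, (S | R -> S) = T, so the formula = F.
Row P=F, Q=T, R=T, S=F: (P | S & (R <-> Q)) = F, (S | R -> S) = F, so the formula = T.
Row P=F, Q=T, R=T, S=T: (P | S & (R <-> Q)) = T, (S | R -> S) = T, so the formula = T.

F, T, T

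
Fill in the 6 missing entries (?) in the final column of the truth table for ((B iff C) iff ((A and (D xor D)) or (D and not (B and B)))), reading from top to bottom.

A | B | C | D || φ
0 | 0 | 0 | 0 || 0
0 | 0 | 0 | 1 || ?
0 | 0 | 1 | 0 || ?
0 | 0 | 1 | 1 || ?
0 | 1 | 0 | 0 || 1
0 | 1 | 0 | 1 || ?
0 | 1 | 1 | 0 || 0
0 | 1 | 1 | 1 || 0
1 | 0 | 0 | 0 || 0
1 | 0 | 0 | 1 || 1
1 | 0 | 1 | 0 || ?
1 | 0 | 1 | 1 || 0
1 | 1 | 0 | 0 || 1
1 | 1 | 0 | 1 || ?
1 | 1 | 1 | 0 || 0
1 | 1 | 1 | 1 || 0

Row A=0, B=0, C=0, D=1: (B iff C) = 1, ((A and (D xor D)) or (D and not (B and B))) = 1, so the formula = 1.
Row A=0, B=0, C=1, D=0: (B iff C) = 0, ((A and (D xor D)) or (D and not (B and B))) = 0, so the formula = 1.
Row A=0, B=0, C=1, D=1: (B iff C) = 0, ((A and (D xor D)) or (D and not (B and B))) = 1, so the formula = 0.
Row A=0, B=1, C=0, D=1: (B iff C) = 0, ((A and (D xor D)) or (D and not (B and B))) = 0, so the formula = 1.
Row A=1, B=0, C=1, D=0: (B iff C) = 0, ((A and (D xor D)) or (D and not (B and B))) = 0, so the formula = 1.
Row A=1, B=1, C=0, D=1: (B iff C) = 0, ((A and (D xor D)) or (D and not (B and B))) = 0, so the formula = 1.

1, 1, 0, 1, 1, 1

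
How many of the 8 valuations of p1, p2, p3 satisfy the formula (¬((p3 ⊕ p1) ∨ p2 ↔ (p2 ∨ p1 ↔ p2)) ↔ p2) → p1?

7

p1 | p2 | p3 | (p3 ⊕ p1) | ((p3 ⊕ p1) ∨ p2) | (p2 ∨ p1) | ((p2 ∨ p1) ↔ p2) | φ
-- | -- | -- | --------- | ---------------- | --------- | ---------------- | -
T  | T  | T  |     F     |        T         |     T     |        T         | T
T  | T  | F  |     T     |        T         |     T     |        T         | T
T  | F  | T  |     F     |        F         |     T     |        F         | T
T  | F  | F  |     T     |        T         |     T     |        F         | T
F  | T  | T  |     T     |        T         |     T     |        T         | T
F  | T  | F  |     F     |        T         |     T     |        T         | T
F  | F  | T  |     T     |        T         |     F     |        T         | F
F  | F  | F  |     F     |        F         |     F     |        T         | T
The formula is true on 7 of the 8 rows.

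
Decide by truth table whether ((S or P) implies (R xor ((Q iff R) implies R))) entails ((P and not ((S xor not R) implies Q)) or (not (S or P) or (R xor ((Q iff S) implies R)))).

no

P | Q | R | S | φ | ψ
- | - | - | - | - | -
F | F | F | F | T | T
F | F | F | T | F | T
F | F | T | F | T | T
F | F | T | T | F | F
F | T | F | F | T | T
F | T | F | T | T | F
F | T | T | F | T | T
F | T | T | T | F | F
T | F | F | F | F | T
T | F | F | T | F | T
T | F | T | F | F | F
T | F | T | T | F | T
T | T | F | F | T | T
T | T | F | T | T | F
T | T | T | F | F | F
T | T | T | T | F | F
At P=F, Q=T, R=F, S=T we have φ true but ψ false, so φ does not entail ψ.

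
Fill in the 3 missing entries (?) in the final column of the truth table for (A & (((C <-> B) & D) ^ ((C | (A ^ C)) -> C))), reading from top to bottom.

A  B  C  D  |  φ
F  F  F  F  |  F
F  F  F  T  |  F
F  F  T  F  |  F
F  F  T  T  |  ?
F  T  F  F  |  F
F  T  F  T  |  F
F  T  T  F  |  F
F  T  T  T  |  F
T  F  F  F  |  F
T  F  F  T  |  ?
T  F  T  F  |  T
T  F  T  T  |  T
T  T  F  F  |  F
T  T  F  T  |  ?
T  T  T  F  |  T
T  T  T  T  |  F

F, T, F

Row A=F, B=F, C=T, D=T: (((C <-> B) & D) ^ ((C | (A ^ C)) -> C)) = T, so the formula = F.
Row A=T, B=F, C=F, D=T: (((C <-> B) & D) ^ ((C | (A ^ C)) -> C)) = T, so the formula = T.
Row A=T, B=T, C=F, D=T: (((C <-> B) & D) ^ ((C | (A ^ C)) -> C)) = F, so the formula = F.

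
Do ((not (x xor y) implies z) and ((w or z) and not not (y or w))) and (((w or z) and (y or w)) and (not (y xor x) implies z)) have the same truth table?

equivalent

x  y  z  w  |  φ  ψ
T  T  T  T  |  T  T
T  T  T  F  |  T  T
T  T  F  T  |  F  F
T  T  F  F  |  F  F
T  F  T  T  |  T  T
T  F  T  F  |  F  F
T  F  F  T  |  T  T
T  F  F  F  |  F  F
F  T  T  T  |  T  T
F  T  T  F  |  T  T
F  T  F  T  |  T  T
F  T  F  F  |  F  F
F  F  T  T  |  T  T
F  F  T  F  |  F  F
F  F  F  T  |  F  F
F  F  F  F  |  F  F
The columns for φ and ψ agree on every row, so they are logically equivalent.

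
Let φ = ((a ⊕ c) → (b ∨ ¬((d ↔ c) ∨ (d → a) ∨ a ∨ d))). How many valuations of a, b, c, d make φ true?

12

a | b | c | d | φ
- | - | - | - | -
T | T | T | T | T
T | T | T | F | T
T | T | F | T | T
T | T | F | F | T
T | F | T | T | T
T | F | T | F | T
T | F | F | T | F
T | F | F | F | F
F | T | T | T | T
F | T | T | F | T
F | T | F | T | T
F | T | F | F | T
F | F | T | T | F
F | F | T | F | F
F | F | F | T | T
F | F | F | F | T
The formula is true on 12 of the 16 rows.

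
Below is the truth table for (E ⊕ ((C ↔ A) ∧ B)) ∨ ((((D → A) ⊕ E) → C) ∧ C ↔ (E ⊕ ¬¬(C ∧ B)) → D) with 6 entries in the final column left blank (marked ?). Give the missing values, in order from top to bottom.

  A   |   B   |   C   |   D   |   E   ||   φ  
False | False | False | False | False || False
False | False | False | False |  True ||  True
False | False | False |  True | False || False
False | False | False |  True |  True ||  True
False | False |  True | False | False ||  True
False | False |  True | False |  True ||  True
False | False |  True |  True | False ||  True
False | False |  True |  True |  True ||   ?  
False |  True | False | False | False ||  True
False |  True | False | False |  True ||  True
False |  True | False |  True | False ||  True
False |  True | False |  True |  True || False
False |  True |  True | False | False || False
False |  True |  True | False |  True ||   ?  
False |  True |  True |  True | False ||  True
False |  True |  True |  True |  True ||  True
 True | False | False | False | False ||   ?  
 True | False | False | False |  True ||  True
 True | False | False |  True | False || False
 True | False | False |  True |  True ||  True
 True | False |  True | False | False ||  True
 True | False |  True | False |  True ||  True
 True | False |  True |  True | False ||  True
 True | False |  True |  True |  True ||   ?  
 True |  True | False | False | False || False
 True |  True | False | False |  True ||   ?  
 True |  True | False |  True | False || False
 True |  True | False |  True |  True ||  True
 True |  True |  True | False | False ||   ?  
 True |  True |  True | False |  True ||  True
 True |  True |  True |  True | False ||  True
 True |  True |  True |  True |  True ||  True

True, True, False, True, True, True

Row A=False, B=False, C=True, D=True, E=True: (E ⊕ ((C ↔ A) ∧ B)) = True, ((((D → A) ⊕ E) → C) ∧ C ↔ (E ⊕ ¬¬(C ∧ B)) → D) = True, so the formula = True.
Row A=False, B=True, C=True, D=False, E=True: (E ⊕ ((C ↔ A) ∧ B)) = True, ((((D → A) ⊕ E) → C) ∧ C ↔ (E ⊕ ¬¬(C ∧ B)) → D) = True, so the formula = True.
Row A=True, B=False, C=False, D=False, E=False: (E ⊕ ((C ↔ A) ∧ B)) = False, ((((D → A) ⊕ E) → C) ∧ C ↔ (E ⊕ ¬¬(C ∧ B)) → D) = False, so the formula = False.
Row A=True, B=False, C=True, D=True, E=True: (E ⊕ ((C ↔ A) ∧ B)) = True, ((((D → A) ⊕ E) → C) ∧ C ↔ (E ⊕ ¬¬(C ∧ B)) → D) = True, so the formula = True.
Row A=True, B=True, C=False, D=False, E=True: (E ⊕ ((C ↔ A) ∧ B)) = True, ((((D → A) ⊕ E) → C) ∧ C ↔ (E ⊕ ¬¬(C ∧ B)) → D) = True, so the formula = True.
Row A=True, B=True, C=True, D=False, E=False: (E ⊕ ((C ↔ A) ∧ B)) = True, ((((D → A) ⊕ E) → C) ∧ C ↔ (E ⊕ ¬¬(C ∧ B)) → D) = False, so the formula = True.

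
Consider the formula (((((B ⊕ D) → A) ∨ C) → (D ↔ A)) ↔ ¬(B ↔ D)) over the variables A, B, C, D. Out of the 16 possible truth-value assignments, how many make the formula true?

A | B | C | D || φ
1 | 1 | 1 | 1 || 0
1 | 1 | 1 | 0 || 0
1 | 1 | 0 | 1 || 0
1 | 1 | 0 | 0 || 0
1 | 0 | 1 | 1 || 1
1 | 0 | 1 | 0 || 1
1 | 0 | 0 | 1 || 1
1 | 0 | 0 | 0 || 1
0 | 1 | 1 | 1 || 1
0 | 1 | 1 | 0 || 1
0 | 1 | 0 | 1 || 1
0 | 1 | 0 | 0 || 1
0 | 0 | 1 | 1 || 0
0 | 0 | 1 | 0 || 0
0 | 0 | 0 | 1 || 1
0 | 0 | 0 | 0 || 0
The formula is true on 9 of the 16 rows.

9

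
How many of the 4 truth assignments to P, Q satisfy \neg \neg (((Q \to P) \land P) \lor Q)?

P | Q || φ
1 | 1 || 1
1 | 0 || 1
0 | 1 || 1
0 | 0 || 0
The formula is true on 3 of the 4 rows.

3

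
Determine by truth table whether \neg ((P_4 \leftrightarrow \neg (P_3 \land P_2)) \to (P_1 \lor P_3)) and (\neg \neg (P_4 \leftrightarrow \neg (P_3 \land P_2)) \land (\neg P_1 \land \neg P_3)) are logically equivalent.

equivalent

 P_1  |  P_2  |  P_3  |  P_4  |   φ   |   ψ  
----- | ----- | ----- | ----- | ----- | -----
False | False | False | False | False | False
False | False | False |  True |  True |  True
False | False |  True | False | False | False
False | False |  True |  True | False | False
False |  True | False | False | False | False
False |  True | False |  True |  True |  True
False |  True |  True | False | False | False
False |  True |  True |  True | False | False
 True | False | False | False | False | False
 True | False | False |  True | False | False
 True | False |  True | False | False | False
 True | False |  True |  True | False | False
 True |  True | False | False | False | False
 True |  True | False |  True | False | False
 True |  True |  True | False | False | False
 True |  True |  True |  True | False | False
The columns for φ and ψ agree on every row, so they are logically equivalent.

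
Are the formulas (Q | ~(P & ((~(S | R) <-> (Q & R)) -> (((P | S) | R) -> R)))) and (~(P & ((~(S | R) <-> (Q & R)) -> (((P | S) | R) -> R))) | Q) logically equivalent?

P | Q | R | S | φ | ψ
- | - | - | - | - | -
F | F | F | F | T | T
F | F | F | T | T | T
F | F | T | F | T | T
F | F | T | T | T | T
F | T | F | F | T | T
F | T | F | T | T | T
F | T | T | F | T | T
F | T | T | T | T | T
T | F | F | F | F | F
T | F | F | T | T | T
T | F | T | F | F | F
T | F | T | T | F | F
T | T | F | F | T | T
T | T | F | T | T | T
T | T | T | F | T | T
T | T | T | T | T | T
The columns for φ and ψ agree on every row, so they are logically equivalent.

equivalent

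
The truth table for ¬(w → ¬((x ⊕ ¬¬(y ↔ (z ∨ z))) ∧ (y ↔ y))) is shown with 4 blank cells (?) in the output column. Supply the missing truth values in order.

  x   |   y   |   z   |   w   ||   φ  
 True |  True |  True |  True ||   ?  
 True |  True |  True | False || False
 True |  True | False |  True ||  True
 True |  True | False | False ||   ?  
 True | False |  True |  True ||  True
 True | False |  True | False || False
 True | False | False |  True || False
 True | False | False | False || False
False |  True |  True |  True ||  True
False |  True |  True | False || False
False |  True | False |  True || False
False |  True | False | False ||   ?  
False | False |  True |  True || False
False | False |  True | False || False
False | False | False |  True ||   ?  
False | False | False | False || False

Row x=True, y=True, z=True, w=True: ¬((x ⊕ ¬¬(y ↔ (z ∨ z))) ∧ (y ↔ y)) = True, (w → ¬((x ⊕ ¬¬(y ↔ (z ∨ z))) ∧ (y ↔ y))) = True, so the formula = False.
Row x=True, y=True, z=False, w=False: ¬((x ⊕ ¬¬(y ↔ (z ∨ z))) ∧ (y ↔ y)) = False, (w → ¬((x ⊕ ¬¬(y ↔ (z ∨ z))) ∧ (y ↔ y))) = True, so the formula = False.
Row x=False, y=True, z=False, w=False: ¬((x ⊕ ¬¬(y ↔ (z ∨ z))) ∧ (y ↔ y)) = True, (w → ¬((x ⊕ ¬¬(y ↔ (z ∨ z))) ∧ (y ↔ y))) = True, so the formula = False.
Row x=False, y=False, z=False, w=True: ¬((x ⊕ ¬¬(y ↔ (z ∨ z))) ∧ (y ↔ y)) = False, (w → ¬((x ⊕ ¬¬(y ↔ (z ∨ z))) ∧ (y ↔ y))) = False, so the formula = True.

False, False, False, True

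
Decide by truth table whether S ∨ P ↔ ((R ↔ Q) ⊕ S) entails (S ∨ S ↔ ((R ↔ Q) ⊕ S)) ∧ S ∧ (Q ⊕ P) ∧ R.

P  Q  R  S  |  φ  ψ
F  F  F  F  |  F  F
F  F  F  T  |  F  F
F  F  T  F  |  T  F
F  F  T  T  |  T  F
F  T  F  F  |  T  F
F  T  F  T  |  T  F
F  T  T  F  |  F  F
F  T  T  T  |  F  F
T  F  F  F  |  T  F
T  F  F  T  |  F  F
T  F  T  F  |  F  F
T  F  T  T  |  T  T
T  T  F  F  |  F  F
T  T  F  T  |  T  F
T  T  T  F  |  T  F
T  T  T  T  |  F  F
At P=F, Q=F, R=T, S=F we have φ true but ψ false, so φ does not entail ψ.

no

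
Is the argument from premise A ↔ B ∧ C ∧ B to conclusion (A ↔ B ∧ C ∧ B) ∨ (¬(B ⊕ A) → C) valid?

A | B | C | φ | ψ
- | - | - | - | -
T | T | T | T | T
T | T | F | F | F
T | F | T | F | T
T | F | F | F | T
F | T | T | F | T
F | T | F | T | T
F | F | T | T | T
F | F | F | T | T
In every row where φ is true, ψ is also true, so φ ⊨ ψ.

yes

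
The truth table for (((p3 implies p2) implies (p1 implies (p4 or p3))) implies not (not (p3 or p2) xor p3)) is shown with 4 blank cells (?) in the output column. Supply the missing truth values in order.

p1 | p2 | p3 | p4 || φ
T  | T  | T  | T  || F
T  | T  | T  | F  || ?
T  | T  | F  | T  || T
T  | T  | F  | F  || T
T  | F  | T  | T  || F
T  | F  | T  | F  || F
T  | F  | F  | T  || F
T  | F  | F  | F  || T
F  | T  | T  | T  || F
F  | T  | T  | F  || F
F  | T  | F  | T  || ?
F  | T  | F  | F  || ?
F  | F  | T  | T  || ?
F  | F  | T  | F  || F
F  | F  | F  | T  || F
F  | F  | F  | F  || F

Row p1=T, p2=T, p3=T, p4=F: ((p3 implies p2) implies (p1 implies (p4 or p3))) = T, not (not (p3 or p2) xor p3) = F, so the formula = F.
Row p1=F, p2=T, p3=F, p4=T: ((p3 implies p2) implies (p1 implies (p4 or p3))) = T, not (not (p3 or p2) xor p3) = T, so the formula = T.
Row p1=F, p2=T, p3=F, p4=F: ((p3 implies p2) implies (p1 implies (p4 or p3))) = T, not (not (p3 or p2) xor p3) = T, so the formula = T.
Row p1=F, p2=F, p3=T, p4=T: ((p3 implies p2) implies (p1 implies (p4 or p3))) = T, not (not (p3 or p2) xor p3) = F, so the formula = F.

F, T, T, F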